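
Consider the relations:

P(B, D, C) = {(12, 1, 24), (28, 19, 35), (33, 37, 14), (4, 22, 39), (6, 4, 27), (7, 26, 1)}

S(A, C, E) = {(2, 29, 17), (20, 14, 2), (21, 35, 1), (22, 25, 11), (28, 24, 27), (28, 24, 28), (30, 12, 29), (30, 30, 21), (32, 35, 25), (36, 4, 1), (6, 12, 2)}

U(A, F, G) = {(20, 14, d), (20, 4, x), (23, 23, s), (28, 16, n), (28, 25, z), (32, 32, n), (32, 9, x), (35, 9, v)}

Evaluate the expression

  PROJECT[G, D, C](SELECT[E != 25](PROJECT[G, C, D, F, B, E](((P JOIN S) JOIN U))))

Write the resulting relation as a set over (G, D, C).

{(d, 37, 14), (n, 1, 24), (x, 37, 14), (z, 1, 24)}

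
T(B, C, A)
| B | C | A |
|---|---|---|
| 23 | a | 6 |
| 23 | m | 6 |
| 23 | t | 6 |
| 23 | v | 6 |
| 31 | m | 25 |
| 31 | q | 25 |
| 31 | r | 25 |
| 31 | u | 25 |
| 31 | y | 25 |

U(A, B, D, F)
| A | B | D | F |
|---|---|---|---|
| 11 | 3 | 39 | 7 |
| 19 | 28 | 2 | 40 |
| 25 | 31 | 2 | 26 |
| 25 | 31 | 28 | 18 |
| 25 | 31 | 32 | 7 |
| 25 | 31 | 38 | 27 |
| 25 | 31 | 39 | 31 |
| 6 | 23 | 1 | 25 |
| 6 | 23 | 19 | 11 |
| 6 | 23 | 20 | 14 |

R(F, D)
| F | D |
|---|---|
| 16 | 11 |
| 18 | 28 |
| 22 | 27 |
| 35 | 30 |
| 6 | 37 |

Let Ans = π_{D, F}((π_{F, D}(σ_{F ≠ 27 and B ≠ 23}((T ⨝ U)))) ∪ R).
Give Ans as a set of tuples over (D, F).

{(11, 16), (2, 26), (27, 22), (28, 18), (30, 35), (32, 7), (37, 6), (39, 31)}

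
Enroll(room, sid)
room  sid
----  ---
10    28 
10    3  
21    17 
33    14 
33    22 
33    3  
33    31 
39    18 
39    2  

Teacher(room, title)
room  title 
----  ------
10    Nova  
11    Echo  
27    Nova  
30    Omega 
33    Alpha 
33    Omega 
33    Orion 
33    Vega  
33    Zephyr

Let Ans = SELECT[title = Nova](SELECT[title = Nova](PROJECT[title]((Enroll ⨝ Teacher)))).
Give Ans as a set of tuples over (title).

Enroll ⋈ Teacher (natural join on room): {(10, 28, Nova), (10, 3, Nova), (33, 14, Alpha), (33, 14, Omega), (33, 14, Orion), (33, 14, Vega), (33, 14, Zephyr), (33, 22, Alpha), (33, 22, Omega), (33, 22, Orion), (33, 22, Vega), (33, 22, Zephyr), (33, 3, Alpha), (33, 3, Omega), (33, 3, Orion), (33, 3, Vega), (33, 3, Zephyr), (33, 31, Alpha), (33, 31, Omega), (33, 31, Orion), (33, 31, Vega), (33, 31, Zephyr)}
π[title]: project onto (title) (16 duplicate(s) eliminated) → {Alpha, Nova, Omega, Orion, Vega, Zephyr}
σ[title = Nova]: keep tuples satisfying title = Nova → {Nova}
σ[title = Nova]: keep tuples satisfying title = Nova → {Nova}

{Nova}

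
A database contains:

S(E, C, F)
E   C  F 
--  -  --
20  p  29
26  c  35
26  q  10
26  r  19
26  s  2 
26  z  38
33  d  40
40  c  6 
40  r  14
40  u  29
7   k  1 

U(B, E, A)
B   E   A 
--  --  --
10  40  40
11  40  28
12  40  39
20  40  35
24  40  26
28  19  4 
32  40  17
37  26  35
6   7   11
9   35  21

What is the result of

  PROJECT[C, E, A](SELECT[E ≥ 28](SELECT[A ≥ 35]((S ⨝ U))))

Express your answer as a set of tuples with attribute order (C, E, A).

Natural join on E: {(26, c, 35, 37, 35), (26, q, 10, 37, 35), (26, r, 19, 37, 35), (26, s, 2, 37, 35), (26, z, 38, 37, 35), (40, c, 6, 10, 40), (40, c, 6, 11, 28), (40, c, 6, 12, 39), (40, c, 6, 20, 35), (40, c, 6, 24, 26), (40, c, 6, 32, 17), (40, r, 14, 10, 40), (40, r, 14, 11, 28), (40, r, 14, 12, 39), (40, r, 14, 20, 35), (40, r, 14, 24, 26), (40, r, 14, 32, 17), (40, u, 29, 10, 40), (40, u, 29, 11, 28), (40, u, 29, 12, 39), (40, u, 29, 20, 35), (40, u, 29, 24, 26), (40, u, 29, 32, 17), (7, k, 1, 6, 11)}
Apply σ_{A ≥ 35}; surviving tuples: {(26, c, 35, 37, 35), (26, q, 10, 37, 35), (26, r, 19, 37, 35), (26, s, 2, 37, 35), (26, z, 38, 37, 35), (40, c, 6, 10, 40), (40, c, 6, 12, 39), (40, c, 6, 20, 35), (40, r, 14, 10, 40), (40, r, 14, 12, 39), (40, r, 14, 20, 35), (40, u, 29, 10, 40), (40, u, 29, 12, 39), (40, u, 29, 20, 35)}
Apply σ_{E ≥ 28}; surviving tuples: {(40, c, 6, 10, 40), (40, c, 6, 12, 39), (40, c, 6, 20, 35), (40, r, 14, 10, 40), (40, r, 14, 12, 39), (40, r, 14, 20, 35), (40, u, 29, 10, 40), (40, u, 29, 12, 39), (40, u, 29, 20, 35)}
π[C, E, A]: project onto (C, E, A) → {(c, 40, 35), (c, 40, 39), (c, 40, 40), (r, 40, 35), (r, 40, 39), (r, 40, 40), (u, 40, 35), (u, 40, 39), (u, 40, 40)}

{(c, 40, 35), (c, 40, 39), (c, 40, 40), (r, 40, 35), (r, 40, 39), (r, 40, 40), (u, 40, 35), (u, 40, 39), (u, 40, 40)}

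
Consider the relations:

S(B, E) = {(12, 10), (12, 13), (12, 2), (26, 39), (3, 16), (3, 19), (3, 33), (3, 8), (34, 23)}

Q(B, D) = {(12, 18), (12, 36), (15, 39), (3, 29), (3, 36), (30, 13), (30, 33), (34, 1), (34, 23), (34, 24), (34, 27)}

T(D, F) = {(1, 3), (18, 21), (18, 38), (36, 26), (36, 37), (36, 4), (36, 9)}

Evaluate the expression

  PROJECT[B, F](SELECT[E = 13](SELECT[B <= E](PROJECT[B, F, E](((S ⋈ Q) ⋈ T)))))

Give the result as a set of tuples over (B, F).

{(12, 21), (12, 26), (12, 37), (12, 38), (12, 4), (12, 9)}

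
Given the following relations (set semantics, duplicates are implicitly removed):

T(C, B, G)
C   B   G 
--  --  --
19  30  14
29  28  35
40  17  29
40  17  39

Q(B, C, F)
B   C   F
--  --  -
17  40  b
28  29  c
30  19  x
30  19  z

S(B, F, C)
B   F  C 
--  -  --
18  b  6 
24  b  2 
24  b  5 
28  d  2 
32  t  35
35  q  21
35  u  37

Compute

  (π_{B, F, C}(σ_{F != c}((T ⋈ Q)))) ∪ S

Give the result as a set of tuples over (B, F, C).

{(17, b, 40), (18, b, 6), (24, b, 2), (24, b, 5), (28, d, 2), (30, x, 19), (30, z, 19), (32, t, 35), (35, q, 21), (35, u, 37)}

T ⋈ Q (natural join on C, B): {(19, 30, 14, x), (19, 30, 14, z), (29, 28, 35, c), (40, 17, 29, b), (40, 17, 39, b)}
Filtering on F != c leaves {(19, 30, 14, x), (19, 30, 14, z), (40, 17, 29, b), (40, 17, 39, b)}.
Projecting to B, F, C (1 duplicate(s) eliminated): {(17, b, 40), (30, x, 19), (30, z, 19)}
Taking the union: {(17, b, 40), (18, b, 6), (24, b, 2), (24, b, 5), (28, d, 2), (30, x, 19), (30, z, 19), (32, t, 35), (35, q, 21), (35, u, 37)}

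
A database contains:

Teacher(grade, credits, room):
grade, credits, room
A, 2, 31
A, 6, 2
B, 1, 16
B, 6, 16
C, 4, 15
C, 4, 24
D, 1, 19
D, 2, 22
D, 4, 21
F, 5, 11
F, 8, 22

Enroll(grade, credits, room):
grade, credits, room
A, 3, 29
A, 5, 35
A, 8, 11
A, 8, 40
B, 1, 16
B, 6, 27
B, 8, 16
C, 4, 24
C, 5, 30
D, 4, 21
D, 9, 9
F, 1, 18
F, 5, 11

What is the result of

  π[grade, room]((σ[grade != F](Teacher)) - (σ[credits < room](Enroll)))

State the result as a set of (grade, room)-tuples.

{(A, 2), (A, 31), (B, 16), (C, 15), (D, 19), (D, 22)}

Filtering on grade != F leaves {(A, 2, 31), (A, 6, 2), (B, 1, 16), (B, 6, 16), (C, 4, 15), (C, 4, 24), (D, 1, 19), (D, 2, 22), (D, 4, 21)}.
Filtering on credits < room leaves {(A, 3, 29), (A, 5, 35), (A, 8, 11), (A, 8, 40), (B, 1, 16), (B, 6, 27), (B, 8, 16), (C, 4, 24), (C, 5, 30), (D, 4, 21), (F, 1, 18), (F, 5, 11)}.
Difference: {(A, 2, 31), (A, 6, 2), (B, 1, 16), (B, 6, 16), (C, 4, 15), (C, 4, 24), (D, 1, 19), (D, 2, 22), (D, 4, 21)} with {(A, 3, 29), (A, 5, 35), (A, 8, 11), (A, 8, 40), (B, 1, 16), (B, 6, 27), (B, 8, 16), (C, 4, 24), (C, 5, 30), (D, 4, 21), (F, 1, 18), (F, 5, 11)} → {(A, 2, 31), (A, 6, 2), (B, 6, 16), (C, 4, 15), (D, 1, 19), (D, 2, 22)}
π_{grade, room} gives {(A, 2), (A, 31), (B, 16), (C, 15), (D, 19), (D, 22)}.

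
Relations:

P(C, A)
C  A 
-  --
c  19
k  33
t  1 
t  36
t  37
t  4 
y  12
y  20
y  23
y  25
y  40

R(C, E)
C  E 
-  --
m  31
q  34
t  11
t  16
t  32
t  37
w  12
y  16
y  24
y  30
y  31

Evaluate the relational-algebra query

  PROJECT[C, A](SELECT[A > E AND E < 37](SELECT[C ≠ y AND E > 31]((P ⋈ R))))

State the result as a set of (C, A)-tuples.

{(t, 36), (t, 37)}

P ⋈ R (natural join on C): {(t, 1, 11), (t, 1, 16), (t, 1, 32), (t, 1, 37), (t, 36, 11), (t, 36, 16), (t, 36, 32), (t, 36, 37), (t, 37, 11), (t, 37, 16), (t, 37, 32), (t, 37, 37), (t, 4, 11), (t, 4, 16), (t, 4, 32), (t, 4, 37), (y, 12, 16), (y, 12, 24), (y, 12, 30), (y, 12, 31), (y, 20, 16), (y, 20, 24), (y, 20, 30), (y, 20, 31), (y, 23, 16), (y, 23, 24), (y, 23, 30), (y, 23, 31), (y, 25, 16), (y, 25, 24), (y, 25, 30), (y, 25, 31), (y, 40, 16), (y, 40, 24), (y, 40, 30), (y, 40, 31)}
Apply σ_{C ≠ y AND E > 31}; surviving tuples: {(t, 1, 32), (t, 1, 37), (t, 36, 32), (t, 36, 37), (t, 37, 32), (t, 37, 37), (t, 4, 32), (t, 4, 37)}
Apply σ_{A > E AND E < 37}; surviving tuples: {(t, 36, 32), (t, 37, 32)}
π[C, A]: project onto (C, A) → {(t, 36), (t, 37)}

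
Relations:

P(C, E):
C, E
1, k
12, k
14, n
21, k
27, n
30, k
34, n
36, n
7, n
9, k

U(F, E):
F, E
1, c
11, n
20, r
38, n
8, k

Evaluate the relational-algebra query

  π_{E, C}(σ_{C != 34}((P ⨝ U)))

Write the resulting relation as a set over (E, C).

Natural join on E: {(1, k, 8), (12, k, 8), (14, n, 11), (14, n, 38), (21, k, 8), (27, n, 11), (27, n, 38), (30, k, 8), (34, n, 11), (34, n, 38), (36, n, 11), (36, n, 38), (7, n, 11), (7, n, 38), (9, k, 8)}
Selection C != 34: {(1, k, 8), (12, k, 8), (14, n, 11), (14, n, 38), (21, k, 8), (27, n, 11), (27, n, 38), (30, k, 8), (36, n, 11), (36, n, 38), (7, n, 11), (7, n, 38), (9, k, 8)}
Keep only column(s) E, C (4 duplicate(s) eliminated): {(k, 1), (k, 12), (k, 21), (k, 30), (k, 9), (n, 14), (n, 27), (n, 36), (n, 7)}

{(k, 1), (k, 12), (k, 21), (k, 30), (k, 9), (n, 14), (n, 27), (n, 36), (n, 7)}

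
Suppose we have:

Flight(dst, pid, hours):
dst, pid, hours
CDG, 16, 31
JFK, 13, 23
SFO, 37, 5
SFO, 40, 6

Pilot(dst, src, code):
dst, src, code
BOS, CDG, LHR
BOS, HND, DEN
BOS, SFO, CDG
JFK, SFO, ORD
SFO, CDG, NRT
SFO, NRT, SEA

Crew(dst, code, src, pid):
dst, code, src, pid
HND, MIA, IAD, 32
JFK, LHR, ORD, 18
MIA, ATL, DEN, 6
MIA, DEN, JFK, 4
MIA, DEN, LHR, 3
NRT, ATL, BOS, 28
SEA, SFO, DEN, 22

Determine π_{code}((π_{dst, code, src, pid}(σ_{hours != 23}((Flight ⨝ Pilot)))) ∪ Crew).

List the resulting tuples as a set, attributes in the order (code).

{ATL, DEN, LHR, MIA, NRT, SEA, SFO}

Natural join on dst: {(JFK, 13, 23, SFO, ORD), (SFO, 37, 5, CDG, NRT), (SFO, 37, 5, NRT, SEA), (SFO, 40, 6, CDG, NRT), (SFO, 40, 6, NRT, SEA)}
Selection hours != 23: {(SFO, 37, 5, CDG, NRT), (SFO, 37, 5, NRT, SEA), (SFO, 40, 6, CDG, NRT), (SFO, 40, 6, NRT, SEA)}
Projecting to dst, code, src, pid: {(SFO, NRT, CDG, 37), (SFO, NRT, CDG, 40), (SFO, SEA, NRT, 37), (SFO, SEA, NRT, 40)}
Union: {(SFO, NRT, CDG, 37), (SFO, NRT, CDG, 40), (SFO, SEA, NRT, 37), (SFO, SEA, NRT, 40)} with {(HND, MIA, IAD, 32), (JFK, LHR, ORD, 18), (MIA, ATL, DEN, 6), (MIA, DEN, JFK, 4), (MIA, DEN, LHR, 3), (NRT, ATL, BOS, 28), (SEA, SFO, DEN, 22)} → {(HND, MIA, IAD, 32), (JFK, LHR, ORD, 18), (MIA, ATL, DEN, 6), (MIA, DEN, JFK, 4), (MIA, DEN, LHR, 3), (NRT, ATL, BOS, 28), (SEA, SFO, DEN, 22), (SFO, NRT, CDG, 37), (SFO, NRT, CDG, 40), (SFO, SEA, NRT, 37), (SFO, SEA, NRT, 40)}
Projecting to code (4 duplicate(s) eliminated): {ATL, DEN, LHR, MIA, NRT, SEA, SFO}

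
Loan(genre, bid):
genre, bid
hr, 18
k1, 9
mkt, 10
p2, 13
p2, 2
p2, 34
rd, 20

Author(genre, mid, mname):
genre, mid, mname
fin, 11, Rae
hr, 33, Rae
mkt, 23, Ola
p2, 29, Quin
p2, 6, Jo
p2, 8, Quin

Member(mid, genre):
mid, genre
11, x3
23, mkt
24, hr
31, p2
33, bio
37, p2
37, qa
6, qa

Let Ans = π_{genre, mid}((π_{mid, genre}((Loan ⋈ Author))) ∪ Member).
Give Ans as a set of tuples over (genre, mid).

{(bio, 33), (hr, 24), (hr, 33), (mkt, 23), (p2, 29), (p2, 31), (p2, 37), (p2, 6), (p2, 8), (qa, 37), (qa, 6), (x3, 11)}

Joining Loan and Author on genre yields {(hr, 18, 33, Rae), (mkt, 10, 23, Ola), (p2, 13, 29, Quin), (p2, 13, 6, Jo), (p2, 13, 8, Quin), (p2, 2, 29, Quin), (p2, 2, 6, Jo), (p2, 2, 8, Quin), (p2, 34, 29, Quin), (p2, 34, 6, Jo), (p2, 34, 8, Quin)}.
Projecting to mid, genre (6 duplicate(s) eliminated): {(23, mkt), (29, p2), (33, hr), (6, p2), (8, p2)}
Union: {(23, mkt), (29, p2), (33, hr), (6, p2), (8, p2)} with {(11, x3), (23, mkt), (24, hr), (31, p2), (33, bio), (37, p2), (37, qa), (6, qa)} → {(11, x3), (23, mkt), (24, hr), (29, p2), (31, p2), (33, bio), (33, hr), (37, p2), (37, qa), (6, p2), (6, qa), (8, p2)}
Projecting to genre, mid: {(bio, 33), (hr, 24), (hr, 33), (mkt, 23), (p2, 29), (p2, 31), (p2, 37), (p2, 6), (p2, 8), (qa, 37), (qa, 6), (x3, 11)}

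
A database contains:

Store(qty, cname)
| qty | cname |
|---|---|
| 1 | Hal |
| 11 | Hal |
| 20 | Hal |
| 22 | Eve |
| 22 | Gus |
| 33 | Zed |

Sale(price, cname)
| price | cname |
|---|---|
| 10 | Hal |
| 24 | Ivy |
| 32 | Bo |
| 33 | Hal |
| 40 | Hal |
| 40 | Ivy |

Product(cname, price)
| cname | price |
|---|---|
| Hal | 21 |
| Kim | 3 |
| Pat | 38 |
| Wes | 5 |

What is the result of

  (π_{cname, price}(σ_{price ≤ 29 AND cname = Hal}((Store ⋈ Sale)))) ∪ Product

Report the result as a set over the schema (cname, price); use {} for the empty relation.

{(Hal, 10), (Hal, 21), (Kim, 3), (Pat, 38), (Wes, 5)}

Store ⋈ Sale (natural join on cname): {(1, Hal, 10), (1, Hal, 33), (1, Hal, 40), (11, Hal, 10), (11, Hal, 33), (11, Hal, 40), (20, Hal, 10), (20, Hal, 33), (20, Hal, 40)}
Filtering on price ≤ 29 AND cname = Hal leaves {(1, Hal, 10), (11, Hal, 10), (20, Hal, 10)}.
π_{cname, price} gives {(Hal, 10)} (2 duplicate(s) eliminated).
Set union of the two operands is {(Hal, 10), (Hal, 21), (Kim, 3), (Pat, 38), (Wes, 5)}.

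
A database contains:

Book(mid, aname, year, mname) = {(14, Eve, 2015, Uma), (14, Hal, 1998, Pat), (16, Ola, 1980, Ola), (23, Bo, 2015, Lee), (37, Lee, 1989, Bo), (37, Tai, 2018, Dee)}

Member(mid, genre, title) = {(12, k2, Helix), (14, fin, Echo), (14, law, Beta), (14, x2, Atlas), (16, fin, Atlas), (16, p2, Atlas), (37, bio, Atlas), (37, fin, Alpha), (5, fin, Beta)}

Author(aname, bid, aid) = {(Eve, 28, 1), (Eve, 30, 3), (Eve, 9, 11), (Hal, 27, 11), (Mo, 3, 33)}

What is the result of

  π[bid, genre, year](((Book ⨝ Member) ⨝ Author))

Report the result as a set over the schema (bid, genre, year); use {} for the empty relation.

{(27, fin, 1998), (27, law, 1998), (27, x2, 1998), (28, fin, 2015), (28, law, 2015), (28, x2, 2015), (30, fin, 2015), (30, law, 2015), (30, x2, 2015), (9, fin, 2015), (9, law, 2015), (9, x2, 2015)}

Natural join on mid: {(14, Eve, 2015, Uma, fin, Echo), (14, Eve, 2015, Uma, law, Beta), (14, Eve, 2015, Uma, x2, Atlas), (14, Hal, 1998, Pat, fin, Echo), (14, Hal, 1998, Pat, law, Beta), (14, Hal, 1998, Pat, x2, Atlas), (16, Ola, 1980, Ola, fin, Atlas), (16, Ola, 1980, Ola, p2, Atlas), (37, Lee, 1989, Bo, bio, Atlas), (37, Lee, 1989, Bo, fin, Alpha), (37, Tai, 2018, Dee, bio, Atlas), (37, Tai, 2018, Dee, fin, Alpha)}
Natural join on aname: {(14, Eve, 2015, Uma, fin, Echo, 28, 1), (14, Eve, 2015, Uma, fin, Echo, 30, 3), (14, Eve, 2015, Uma, fin, Echo, 9, 11), (14, Eve, 2015, Uma, law, Beta, 28, 1), (14, Eve, 2015, Uma, law, Beta, 30, 3), (14, Eve, 2015, Uma, law, Beta, 9, 11), (14, Eve, 2015, Uma, x2, Atlas, 28, 1), (14, Eve, 2015, Uma, x2, Atlas, 30, 3), (14, Eve, 2015, Uma, x2, Atlas, 9, 11), (14, Hal, 1998, Pat, fin, Echo, 27, 11), (14, Hal, 1998, Pat, law, Beta, 27, 11), (14, Hal, 1998, Pat, x2, Atlas, 27, 11)}
π_{bid, genre, year} gives {(27, fin, 1998), (27, law, 1998), (27, x2, 1998), (28, fin, 2015), (28, law, 2015), (28, x2, 2015), (30, fin, 2015), (30, law, 2015), (30, x2, 2015), (9, fin, 2015), (9, law, 2015), (9, x2, 2015)}.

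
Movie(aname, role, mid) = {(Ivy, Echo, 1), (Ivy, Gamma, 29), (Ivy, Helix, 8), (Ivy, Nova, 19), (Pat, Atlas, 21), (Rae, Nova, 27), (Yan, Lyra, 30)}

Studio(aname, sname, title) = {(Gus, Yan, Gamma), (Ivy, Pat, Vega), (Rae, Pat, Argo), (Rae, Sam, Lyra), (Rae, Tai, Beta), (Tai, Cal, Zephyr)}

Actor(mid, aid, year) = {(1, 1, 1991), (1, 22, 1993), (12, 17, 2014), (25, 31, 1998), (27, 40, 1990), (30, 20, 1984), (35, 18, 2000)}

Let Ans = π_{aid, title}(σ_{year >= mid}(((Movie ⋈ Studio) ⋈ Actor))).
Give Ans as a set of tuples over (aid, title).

{(1, Vega), (22, Vega), (40, Argo), (40, Beta), (40, Lyra)}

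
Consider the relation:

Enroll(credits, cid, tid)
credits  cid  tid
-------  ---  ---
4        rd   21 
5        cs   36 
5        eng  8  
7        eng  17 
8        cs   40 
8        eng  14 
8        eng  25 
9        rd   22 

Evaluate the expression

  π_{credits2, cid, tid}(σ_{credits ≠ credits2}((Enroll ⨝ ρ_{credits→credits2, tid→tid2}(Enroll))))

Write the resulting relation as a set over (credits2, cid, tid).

{(4, rd, 22), (5, cs, 40), (5, eng, 14), (5, eng, 17), (5, eng, 25), (7, eng, 14), (7, eng, 25), (7, eng, 8), (8, cs, 36), (8, eng, 17), (8, eng, 8), (9, rd, 21)}

ρ[credits→credits2, tid→tid2]: schema becomes (credits2, cid, tid2); tuples unchanged.
Joining Enroll and ρ_{credits→credits2, tid→tid2}(Enroll) on cid yields {(4, rd, 21, 4, 21), (4, rd, 21, 9, 22), (5, cs, 36, 5, 36), (5, cs, 36, 8, 40), (5, eng, 8, 5, 8), (5, eng, 8, 7, 17), (5, eng, 8, 8, 14), (5, eng, 8, 8, 25), (7, eng, 17, 5, 8), (7, eng, 17, 7, 17), (7, eng, 17, 8, 14), (7, eng, 17, 8, 25), (8, cs, 40, 5, 36), (8, cs, 40, 8, 40), (8, eng, 14, 5, 8), (8, eng, 14, 7, 17), (8, eng, 14, 8, 14), (8, eng, 14, 8, 25), (8, eng, 25, 5, 8), (8, eng, 25, 7, 17), (8, eng, 25, 8, 14), (8, eng, 25, 8, 25), (9, rd, 22, 4, 21), (9, rd, 22, 9, 22)}.
σ[credits ≠ credits2]: keep tuples satisfying credits ≠ credits2 → {(4, rd, 21, 9, 22), (5, cs, 36, 8, 40), (5, eng, 8, 7, 17), (5, eng, 8, 8, 14), (5, eng, 8, 8, 25), (7, eng, 17, 5, 8), (7, eng, 17, 8, 14), (7, eng, 17, 8, 25), (8, cs, 40, 5, 36), (8, eng, 14, 5, 8), (8, eng, 14, 7, 17), (8, eng, 25, 5, 8), (8, eng, 25, 7, 17), (9, rd, 22, 4, 21)}
Projecting to credits2, cid, tid (2 duplicate(s) eliminated): {(4, rd, 22), (5, cs, 40), (5, eng, 14), (5, eng, 17), (5, eng, 25), (7, eng, 14), (7, eng, 25), (7, eng, 8), (8, cs, 36), (8, eng, 17), (8, eng, 8), (9, rd, 21)}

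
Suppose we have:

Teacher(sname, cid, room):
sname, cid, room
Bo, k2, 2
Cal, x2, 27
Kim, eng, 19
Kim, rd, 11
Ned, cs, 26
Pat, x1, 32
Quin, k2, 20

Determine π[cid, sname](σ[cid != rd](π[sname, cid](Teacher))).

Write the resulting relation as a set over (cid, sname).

Projecting to sname, cid: {(Bo, k2), (Cal, x2), (Kim, eng), (Kim, rd), (Ned, cs), (Pat, x1), (Quin, k2)}
σ[cid != rd]: keep tuples satisfying cid != rd → {(Bo, k2), (Cal, x2), (Kim, eng), (Ned, cs), (Pat, x1), (Quin, k2)}
Projecting to cid, sname: {(cs, Ned), (eng, Kim), (k2, Bo), (k2, Quin), (x1, Pat), (x2, Cal)}

{(cs, Ned), (eng, Kim), (k2, Bo), (k2, Quin), (x1, Pat), (x2, Cal)}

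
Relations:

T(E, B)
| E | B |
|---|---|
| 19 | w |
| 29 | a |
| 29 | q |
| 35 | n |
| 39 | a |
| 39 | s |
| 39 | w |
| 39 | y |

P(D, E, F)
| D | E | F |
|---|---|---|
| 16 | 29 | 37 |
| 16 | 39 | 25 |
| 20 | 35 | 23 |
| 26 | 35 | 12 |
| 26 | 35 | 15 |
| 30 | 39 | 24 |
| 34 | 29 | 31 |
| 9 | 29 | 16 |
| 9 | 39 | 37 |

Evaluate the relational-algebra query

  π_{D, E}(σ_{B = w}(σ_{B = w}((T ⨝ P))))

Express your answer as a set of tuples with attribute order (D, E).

{(16, 39), (30, 39), (9, 39)}

Natural join on E: {(29, a, 16, 37), (29, a, 34, 31), (29, a, 9, 16), (29, q, 16, 37), (29, q, 34, 31), (29, q, 9, 16), (35, n, 20, 23), (35, n, 26, 12), (35, n, 26, 15), (39, a, 16, 25), (39, a, 30, 24), (39, a, 9, 37), (39, s, 16, 25), (39, s, 30, 24), (39, s, 9, 37), (39, w, 16, 25), (39, w, 30, 24), (39, w, 9, 37), (39, y, 16, 25), (39, y, 30, 24), (39, y, 9, 37)}
Selection B = w: {(39, w, 16, 25), (39, w, 30, 24), (39, w, 9, 37)}
Selection B = w: {(39, w, 16, 25), (39, w, 30, 24), (39, w, 9, 37)}
Projecting to D, E: {(16, 39), (30, 39), (9, 39)}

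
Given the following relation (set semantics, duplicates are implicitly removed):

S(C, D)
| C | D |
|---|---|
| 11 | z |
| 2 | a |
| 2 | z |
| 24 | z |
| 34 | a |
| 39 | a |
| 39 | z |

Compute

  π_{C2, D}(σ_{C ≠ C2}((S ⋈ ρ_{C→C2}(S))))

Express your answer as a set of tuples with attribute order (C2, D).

{(11, z), (2, a), (2, z), (24, z), (34, a), (39, a), (39, z)}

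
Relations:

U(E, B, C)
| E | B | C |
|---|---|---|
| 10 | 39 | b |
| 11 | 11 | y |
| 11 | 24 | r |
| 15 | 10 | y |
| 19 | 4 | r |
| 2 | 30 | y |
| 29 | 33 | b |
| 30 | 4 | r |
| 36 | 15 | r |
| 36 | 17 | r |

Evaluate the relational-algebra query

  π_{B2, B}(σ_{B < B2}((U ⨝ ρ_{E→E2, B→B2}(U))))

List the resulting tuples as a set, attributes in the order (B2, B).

{(11, 10), (15, 4), (17, 15), (17, 4), (24, 15), (24, 17), (24, 4), (30, 10), (30, 11), (39, 33)}

ρ[E→E2, B→B2]: schema becomes (E2, B2, C); tuples unchanged.
Natural join on C: {(10, 39, b, 10, 39), (10, 39, b, 29, 33), (11, 11, y, 11, 11), (11, 11, y, 15, 10), (11, 11, y, 2, 30), (11, 24, r, 11, 24), (11, 24, r, 19, 4), (11, 24, r, 30, 4), (11, 24, r, 36, 15), (11, 24, r, 36, 17), (15, 10, y, 11, 11), (15, 10, y, 15, 10), (15, 10, y, 2, 30), (19, 4, r, 11, 24), (19, 4, r, 19, 4), (19, 4, r, 30, 4), (19, 4, r, 36, 15), (19, 4, r, 36, 17), (2, 30, y, 11, 11), (2, 30, y, 15, 10), (2, 30, y, 2, 30), (29, 33, b, 10, 39), (29, 33, b, 29, 33), (30, 4, r, 11, 24), (30, 4, r, 19, 4), (30, 4, r, 30, 4), (30, 4, r, 36, 15), (30, 4, r, 36, 17), (36, 15, r, 11, 24), (36, 15, r, 19, 4), (36, 15, r, 30, 4), (36, 15, r, 36, 15), (36, 15, r, 36, 17), (36, 17, r, 11, 24), (36, 17, r, 19, 4), (36, 17, r, 30, 4), (36, 17, r, 36, 15), (36, 17, r, 36, 17)}
Selection B < B2: {(11, 11, y, 2, 30), (15, 10, y, 11, 11), (15, 10, y, 2, 30), (19, 4, r, 11, 24), (19, 4, r, 36, 15), (19, 4, r, 36, 17), (29, 33, b, 10, 39), (30, 4, r, 11, 24), (30, 4, r, 36, 15), (30, 4, r, 36, 17), (36, 15, r, 11, 24), (36, 15, r, 36, 17), (36, 17, r, 11, 24)}
π_{B2, B} gives {(11, 10), (15, 4), (17, 15), (17, 4), (24, 15), (24, 17), (24, 4), (30, 10), (30, 11), (39, 33)} (3 duplicate(s) eliminated).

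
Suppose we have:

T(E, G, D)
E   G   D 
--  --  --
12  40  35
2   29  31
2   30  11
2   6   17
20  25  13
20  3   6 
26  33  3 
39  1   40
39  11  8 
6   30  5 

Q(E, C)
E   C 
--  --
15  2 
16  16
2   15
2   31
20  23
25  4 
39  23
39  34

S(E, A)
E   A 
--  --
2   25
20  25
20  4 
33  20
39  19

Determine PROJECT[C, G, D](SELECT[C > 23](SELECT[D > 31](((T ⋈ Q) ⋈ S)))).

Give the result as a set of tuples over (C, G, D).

T ⋈ Q (natural join on E): {(2, 29, 31, 15), (2, 29, 31, 31), (2, 30, 11, 15), (2, 30, 11, 31), (2, 6, 17, 15), (2, 6, 17, 31), (20, 25, 13, 23), (20, 3, 6, 23), (39, 1, 40, 23), (39, 1, 40, 34), (39, 11, 8, 23), (39, 11, 8, 34)}
(T ⋈ Q) ⋈ S (natural join on E): {(2, 29, 31, 15, 25), (2, 29, 31, 31, 25), (2, 30, 11, 15, 25), (2, 30, 11, 31, 25), (2, 6, 17, 15, 25), (2, 6, 17, 31, 25), (20, 25, 13, 23, 25), (20, 25, 13, 23, 4), (20, 3, 6, 23, 25), (20, 3, 6, 23, 4), (39, 1, 40, 23, 19), (39, 1, 40, 34, 19), (39, 11, 8, 23, 19), (39, 11, 8, 34, 19)}
σ[D > 31]: keep tuples satisfying D > 31 → {(39, 1, 40, 23, 19), (39, 1, 40, 34, 19)}
σ[C > 23]: keep tuples satisfying C > 23 → {(39, 1, 40, 34, 19)}
Keep only column(s) C, G, D: {(34, 1, 40)}

{(34, 1, 40)}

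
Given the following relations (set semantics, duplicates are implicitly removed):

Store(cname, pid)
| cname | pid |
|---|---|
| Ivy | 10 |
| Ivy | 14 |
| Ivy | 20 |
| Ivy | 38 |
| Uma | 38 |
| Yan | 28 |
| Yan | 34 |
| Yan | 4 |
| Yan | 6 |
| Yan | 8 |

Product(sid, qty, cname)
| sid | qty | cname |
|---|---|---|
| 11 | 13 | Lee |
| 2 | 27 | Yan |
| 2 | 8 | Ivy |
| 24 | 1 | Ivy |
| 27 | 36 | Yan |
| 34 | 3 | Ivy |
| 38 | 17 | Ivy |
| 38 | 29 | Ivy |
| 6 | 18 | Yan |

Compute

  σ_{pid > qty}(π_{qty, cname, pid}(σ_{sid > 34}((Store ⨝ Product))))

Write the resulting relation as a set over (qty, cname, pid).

{(17, Ivy, 20), (17, Ivy, 38), (29, Ivy, 38)}

Natural join on cname: {(Ivy, 10, 2, 8), (Ivy, 10, 24, 1), (Ivy, 10, 34, 3), (Ivy, 10, 38, 17), (Ivy, 10, 38, 29), (Ivy, 14, 2, 8), (Ivy, 14, 24, 1), (Ivy, 14, 34, 3), (Ivy, 14, 38, 17), (Ivy, 14, 38, 29), (Ivy, 20, 2, 8), (Ivy, 20, 24, 1), (Ivy, 20, 34, 3), (Ivy, 20, 38, 17), (Ivy, 20, 38, 29), (Ivy, 38, 2, 8), (Ivy, 38, 24, 1), (Ivy, 38, 34, 3), (Ivy, 38, 38, 17), (Ivy, 38, 38, 29), (Yan, 28, 2, 27), (Yan, 28, 27, 36), (Yan, 28, 6, 18), (Yan, 34, 2, 27), (Yan, 34, 27, 36), (Yan, 34, 6, 18), (Yan, 4, 2, 27), (Yan, 4, 27, 36), (Yan, 4, 6, 18), (Yan, 6, 2, 27), (Yan, 6, 27, 36), (Yan, 6, 6, 18), (Yan, 8, 2, 27), (Yan, 8, 27, 36), (Yan, 8, 6, 18)}
Selection sid > 34: {(Ivy, 10, 38, 17), (Ivy, 10, 38, 29), (Ivy, 14, 38, 17), (Ivy, 14, 38, 29), (Ivy, 20, 38, 17), (Ivy, 20, 38, 29), (Ivy, 38, 38, 17), (Ivy, 38, 38, 29)}
π[qty, cname, pid]: project onto (qty, cname, pid) → {(17, Ivy, 10), (17, Ivy, 14), (17, Ivy, 20), (17, Ivy, 38), (29, Ivy, 10), (29, Ivy, 14), (29, Ivy, 20), (29, Ivy, 38)}
Selection pid > qty: {(17, Ivy, 20), (17, Ivy, 38), (29, Ivy, 38)}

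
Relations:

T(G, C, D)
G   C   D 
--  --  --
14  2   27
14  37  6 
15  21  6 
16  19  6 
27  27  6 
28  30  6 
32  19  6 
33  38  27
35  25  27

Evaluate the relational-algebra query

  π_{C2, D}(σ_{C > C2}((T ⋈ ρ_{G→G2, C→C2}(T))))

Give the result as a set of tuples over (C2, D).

{(19, 6), (2, 27), (21, 6), (25, 27), (27, 6), (30, 6)}

ρ[G→G2, C→C2]: schema becomes (G2, C2, D); tuples unchanged.
Natural join on D: {(14, 2, 27, 14, 2), (14, 2, 27, 33, 38), (14, 2, 27, 35, 25), (14, 37, 6, 14, 37), (14, 37, 6, 15, 21), (14, 37, 6, 16, 19), (14, 37, 6, 27, 27), (14, 37, 6, 28, 30), (14, 37, 6, 32, 19), (15, 21, 6, 14, 37), (15, 21, 6, 15, 21), (15, 21, 6, 16, 19), (15, 21, 6, 27, 27), (15, 21, 6, 28, 30), (15, 21, 6, 32, 19), (16, 19, 6, 14, 37), (16, 19, 6, 15, 21), (16, 19, 6, 16, 19), (16, 19, 6, 27, 27), (16, 19, 6, 28, 30), (16, 19, 6, 32, 19), (27, 27, 6, 14, 37), (27, 27, 6, 15, 21), (27, 27, 6, 16, 19), (27, 27, 6, 27, 27), (27, 27, 6, 28, 30), (27, 27, 6, 32, 19), (28, 30, 6, 14, 37), (28, 30, 6, 15, 21), (28, 30, 6, 16, 19), (28, 30, 6, 27, 27), (28, 30, 6, 28, 30), (28, 30, 6, 32, 19), (32, 19, 6, 14, 37), (32, 19, 6, 15, 21), (32, 19, 6, 16, 19), (32, 19, 6, 27, 27), (32, 19, 6, 28, 30), (32, 19, 6, 32, 19), (33, 38, 27, 14, 2), (33, 38, 27, 33, 38), (33, 38, 27, 35, 25), (35, 25, 27, 14, 2), (35, 25, 27, 33, 38), (35, 25, 27, 35, 25)}
σ[C > C2]: keep tuples satisfying C > C2 → {(14, 37, 6, 15, 21), (14, 37, 6, 16, 19), (14, 37, 6, 27, 27), (14, 37, 6, 28, 30), (14, 37, 6, 32, 19), (15, 21, 6, 16, 19), (15, 21, 6, 32, 19), (27, 27, 6, 15, 21), (27, 27, 6, 16, 19), (27, 27, 6, 32, 19), (28, 30, 6, 15, 21), (28, 30, 6, 16, 19), (28, 30, 6, 27, 27), (28, 30, 6, 32, 19), (33, 38, 27, 14, 2), (33, 38, 27, 35, 25), (35, 25, 27, 14, 2)}
Projecting to C2, D (11 duplicate(s) eliminated): {(19, 6), (2, 27), (21, 6), (25, 27), (27, 6), (30, 6)}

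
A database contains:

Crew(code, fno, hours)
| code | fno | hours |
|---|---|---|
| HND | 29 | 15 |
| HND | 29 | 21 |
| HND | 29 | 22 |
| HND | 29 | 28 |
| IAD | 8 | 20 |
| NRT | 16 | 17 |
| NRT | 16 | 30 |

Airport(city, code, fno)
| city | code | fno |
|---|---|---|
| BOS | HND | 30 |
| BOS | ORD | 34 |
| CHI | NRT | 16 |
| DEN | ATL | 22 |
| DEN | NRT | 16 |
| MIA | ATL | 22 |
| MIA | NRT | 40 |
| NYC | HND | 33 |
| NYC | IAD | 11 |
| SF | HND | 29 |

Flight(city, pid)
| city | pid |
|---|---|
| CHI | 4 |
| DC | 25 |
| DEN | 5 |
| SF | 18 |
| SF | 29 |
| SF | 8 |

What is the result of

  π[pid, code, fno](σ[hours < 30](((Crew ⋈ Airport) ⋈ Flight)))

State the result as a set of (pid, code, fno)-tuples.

{(18, HND, 29), (29, HND, 29), (4, NRT, 16), (5, NRT, 16), (8, HND, 29)}

Joining Crew and Airport on code, fno yields {(HND, 29, 15, SF), (HND, 29, 21, SF), (HND, 29, 22, SF), (HND, 29, 28, SF), (NRT, 16, 17, CHI), (NRT, 16, 17, DEN), (NRT, 16, 30, CHI), (NRT, 16, 30, DEN)}.
Joining (Crew ⋈ Airport) and Flight on city yields {(HND, 29, 15, SF, 18), (HND, 29, 15, SF, 29), (HND, 29, 15, SF, 8), (HND, 29, 21, SF, 18), (HND, 29, 21, SF, 29), (HND, 29, 21, SF, 8), (HND, 29, 22, SF, 18), (HND, 29, 22, SF, 29), (HND, 29, 22, SF, 8), (HND, 29, 28, SF, 18), (HND, 29, 28, SF, 29), (HND, 29, 28, SF, 8), (NRT, 16, 17, CHI, 4), (NRT, 16, 17, DEN, 5), (NRT, 16, 30, CHI, 4), (NRT, 16, 30, DEN, 5)}.
σ[hours < 30]: keep tuples satisfying hours < 30 → {(HND, 29, 15, SF, 18), (HND, 29, 15, SF, 29), (HND, 29, 15, SF, 8), (HND, 29, 21, SF, 18), (HND, 29, 21, SF, 29), (HND, 29, 21, SF, 8), (HND, 29, 22, SF, 18), (HND, 29, 22, SF, 29), (HND, 29, 22, SF, 8), (HND, 29, 28, SF, 18), (HND, 29, 28, SF, 29), (HND, 29, 28, SF, 8), (NRT, 16, 17, CHI, 4), (NRT, 16, 17, DEN, 5)}
π[pid, code, fno]: project onto (pid, code, fno) (9 duplicate(s) eliminated) → {(18, HND, 29), (29, HND, 29), (4, NRT, 16), (5, NRT, 16), (8, HND, 29)}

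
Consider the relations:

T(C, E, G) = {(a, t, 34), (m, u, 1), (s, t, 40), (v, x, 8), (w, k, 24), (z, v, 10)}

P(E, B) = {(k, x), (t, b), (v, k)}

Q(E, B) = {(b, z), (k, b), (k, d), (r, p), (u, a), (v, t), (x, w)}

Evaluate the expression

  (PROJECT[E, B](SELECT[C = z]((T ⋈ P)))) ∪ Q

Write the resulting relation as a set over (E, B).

Joining T and P on E yields {(a, t, 34, b), (s, t, 40, b), (w, k, 24, x), (z, v, 10, k)}.
Apply σ_{C = z}; surviving tuples: {(z, v, 10, k)}
π[E, B]: project onto (E, B) → {(v, k)}
Union: {(v, k)} with {(b, z), (k, b), (k, d), (r, p), (u, a), (v, t), (x, w)} → {(b, z), (k, b), (k, d), (r, p), (u, a), (v, k), (v, t), (x, w)}

{(b, z), (k, b), (k, d), (r, p), (u, a), (v, k), (v, t), (x, w)}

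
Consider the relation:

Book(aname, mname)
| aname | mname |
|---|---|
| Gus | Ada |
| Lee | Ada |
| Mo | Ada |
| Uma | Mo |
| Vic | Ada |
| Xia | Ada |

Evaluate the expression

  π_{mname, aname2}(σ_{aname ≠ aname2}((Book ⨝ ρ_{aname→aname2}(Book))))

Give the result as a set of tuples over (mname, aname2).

ρ[aname→aname2]: schema becomes (aname2, mname); tuples unchanged.
Natural join on mname: {(Gus, Ada, Gus), (Gus, Ada, Lee), (Gus, Ada, Mo), (Gus, Ada, Vic), (Gus, Ada, Xia), (Lee, Ada, Gus), (Lee, Ada, Lee), (Lee, Ada, Mo), (Lee, Ada, Vic), (Lee, Ada, Xia), (Mo, Ada, Gus), (Mo, Ada, Lee), (Mo, Ada, Mo), (Mo, Ada, Vic), (Mo, Ada, Xia), (Uma, Mo, Uma), (Vic, Ada, Gus), (Vic, Ada, Lee), (Vic, Ada, Mo), (Vic, Ada, Vic), (Vic, Ada, Xia), (Xia, Ada, Gus), (Xia, Ada, Lee), (Xia, Ada, Mo), (Xia, Ada, Vic), (Xia, Ada, Xia)}
Filtering on aname ≠ aname2 leaves {(Gus, Ada, Lee), (Gus, Ada, Mo), (Gus, Ada, Vic), (Gus, Ada, Xia), (Lee, Ada, Gus), (Lee, Ada, Mo), (Lee, Ada, Vic), (Lee, Ada, Xia), (Mo, Ada, Gus), (Mo, Ada, Lee), (Mo, Ada, Vic), (Mo, Ada, Xia), (Vic, Ada, Gus), (Vic, Ada, Lee), (Vic, Ada, Mo), (Vic, Ada, Xia), (Xia, Ada, Gus), (Xia, Ada, Lee), (Xia, Ada, Mo), (Xia, Ada, Vic)}.
π[mname, aname2]: project onto (mname, aname2) (15 duplicate(s) eliminated) → {(Ada, Gus), (Ada, Lee), (Ada, Mo), (Ada, Vic), (Ada, Xia)}

{(Ada, Gus), (Ada, Lee), (Ada, Mo), (Ada, Vic), (Ada, Xia)}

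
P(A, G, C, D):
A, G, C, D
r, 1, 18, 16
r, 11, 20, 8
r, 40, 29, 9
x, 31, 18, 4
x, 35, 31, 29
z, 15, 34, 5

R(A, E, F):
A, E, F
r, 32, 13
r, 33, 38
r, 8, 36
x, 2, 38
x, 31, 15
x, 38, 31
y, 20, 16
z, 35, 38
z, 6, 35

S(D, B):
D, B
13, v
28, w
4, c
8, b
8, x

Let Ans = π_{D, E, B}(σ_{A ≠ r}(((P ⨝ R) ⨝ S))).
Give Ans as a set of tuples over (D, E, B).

Joining P and R on A yields {(r, 1, 18, 16, 32, 13), (r, 1, 18, 16, 33, 38), (r, 1, 18, 16, 8, 36), (r, 11, 20, 8, 32, 13), (r, 11, 20, 8, 33, 38), (r, 11, 20, 8, 8, 36), (r, 40, 29, 9, 32, 13), (r, 40, 29, 9, 33, 38), (r, 40, 29, 9, 8, 36), (x, 31, 18, 4, 2, 38), (x, 31, 18, 4, 31, 15), (x, 31, 18, 4, 38, 31), (x, 35, 31, 29, 2, 38), (x, 35, 31, 29, 31, 15), (x, 35, 31, 29, 38, 31), (z, 15, 34, 5, 35, 38), (z, 15, 34, 5, 6, 35)}.
Joining (P ⨝ R) and S on D yields {(r, 11, 20, 8, 32, 13, b), (r, 11, 20, 8, 32, 13, x), (r, 11, 20, 8, 33, 38, b), (r, 11, 20, 8, 33, 38, x), (r, 11, 20, 8, 8, 36, b), (r, 11, 20, 8, 8, 36, x), (x, 31, 18, 4, 2, 38, c), (x, 31, 18, 4, 31, 15, c), (x, 31, 18, 4, 38, 31, c)}.
Selection A ≠ r: {(x, 31, 18, 4, 2, 38, c), (x, 31, 18, 4, 31, 15, c), (x, 31, 18, 4, 38, 31, c)}
π_{D, E, B} gives {(4, 2, c), (4, 31, c), (4, 38, c)}.

{(4, 2, c), (4, 31, c), (4, 38, c)}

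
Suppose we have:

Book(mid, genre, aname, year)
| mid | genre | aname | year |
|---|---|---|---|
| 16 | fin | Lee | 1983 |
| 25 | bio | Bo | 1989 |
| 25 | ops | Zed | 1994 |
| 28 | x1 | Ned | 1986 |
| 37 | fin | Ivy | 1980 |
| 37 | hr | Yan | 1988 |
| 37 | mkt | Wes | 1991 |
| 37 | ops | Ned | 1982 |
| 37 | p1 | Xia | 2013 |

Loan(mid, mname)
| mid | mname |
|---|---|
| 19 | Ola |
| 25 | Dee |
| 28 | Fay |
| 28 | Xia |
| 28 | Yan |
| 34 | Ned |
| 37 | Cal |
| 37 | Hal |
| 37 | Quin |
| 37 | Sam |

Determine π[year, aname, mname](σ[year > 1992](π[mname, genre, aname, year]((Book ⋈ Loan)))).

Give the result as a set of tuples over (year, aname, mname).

Book ⋈ Loan (natural join on mid): {(25, bio, Bo, 1989, Dee), (25, ops, Zed, 1994, Dee), (28, x1, Ned, 1986, Fay), (28, x1, Ned, 1986, Xia), (28, x1, Ned, 1986, Yan), (37, fin, Ivy, 1980, Cal), (37, fin, Ivy, 1980, Hal), (37, fin, Ivy, 1980, Quin), (37, fin, Ivy, 1980, Sam), (37, hr, Yan, 1988, Cal), (37, hr, Yan, 1988, Hal), (37, hr, Yan, 1988, Quin), (37, hr, Yan, 1988, Sam), (37, mkt, Wes, 1991, Cal), (37, mkt, Wes, 1991, Hal), (37, mkt, Wes, 1991, Quin), (37, mkt, Wes, 1991, Sam), (37, ops, Ned, 1982, Cal), (37, ops, Ned, 1982, Hal), (37, ops, Ned, 1982, Quin), (37, ops, Ned, 1982, Sam), (37, p1, Xia, 2013, Cal), (37, p1, Xia, 2013, Hal), (37, p1, Xia, 2013, Quin), (37, p1, Xia, 2013, Sam)}
π_{mname, genre, aname, year} gives {(Cal, fin, Ivy, 1980), (Cal, hr, Yan, 1988), (Cal, mkt, Wes, 1991), (Cal, ops, Ned, 1982), (Cal, p1, Xia, 2013), (Dee, bio, Bo, 1989), (Dee, ops, Zed, 1994), (Fay, x1, Ned, 1986), (Hal, fin, Ivy, 1980), (Hal, hr, Yan, 1988), (Hal, mkt, Wes, 1991), (Hal, ops, Ned, 1982), (Hal, p1, Xia, 2013), (Quin, fin, Ivy, 1980), (Quin, hr, Yan, 1988), (Quin, mkt, Wes, 1991), (Quin, ops, Ned, 1982), (Quin, p1, Xia, 2013), (Sam, fin, Ivy, 1980), (Sam, hr, Yan, 1988), (Sam, mkt, Wes, 1991), (Sam, ops, Ned, 1982), (Sam, p1, Xia, 2013), (Xia, x1, Ned, 1986), (Yan, x1, Ned, 1986)}.
Apply σ_{year > 1992}; surviving tuples: {(Cal, p1, Xia, 2013), (Dee, ops, Zed, 1994), (Hal, p1, Xia, 2013), (Quin, p1, Xia, 2013), (Sam, p1, Xia, 2013)}
π_{year, aname, mname} gives {(1994, Zed, Dee), (2013, Xia, Cal), (2013, Xia, Hal), (2013, Xia, Quin), (2013, Xia, Sam)}.

{(1994, Zed, Dee), (2013, Xia, Cal), (2013, Xia, Hal), (2013, Xia, Quin), (2013, Xia, Sam)}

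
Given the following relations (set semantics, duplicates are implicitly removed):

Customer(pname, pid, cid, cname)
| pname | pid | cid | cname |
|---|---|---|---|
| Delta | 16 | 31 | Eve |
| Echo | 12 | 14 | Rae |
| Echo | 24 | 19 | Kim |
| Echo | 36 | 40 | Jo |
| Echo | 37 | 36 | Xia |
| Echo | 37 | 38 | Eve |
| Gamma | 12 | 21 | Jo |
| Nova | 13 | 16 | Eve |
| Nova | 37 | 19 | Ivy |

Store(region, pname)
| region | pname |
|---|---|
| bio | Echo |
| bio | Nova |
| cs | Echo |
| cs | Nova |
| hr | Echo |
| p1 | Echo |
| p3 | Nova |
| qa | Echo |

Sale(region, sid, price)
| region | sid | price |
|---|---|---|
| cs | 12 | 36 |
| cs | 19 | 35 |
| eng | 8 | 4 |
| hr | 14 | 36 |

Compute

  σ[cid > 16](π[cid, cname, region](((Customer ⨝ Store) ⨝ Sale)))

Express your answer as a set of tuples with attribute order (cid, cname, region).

{(19, Ivy, cs), (19, Kim, cs), (19, Kim, hr), (36, Xia, cs), (36, Xia, hr), (38, Eve, cs), (38, Eve, hr), (40, Jo, cs), (40, Jo, hr)}

Joining Customer and Store on pname yields {(Echo, 12, 14, Rae, bio), (Echo, 12, 14, Rae, cs), (Echo, 12, 14, Rae, hr), (Echo, 12, 14, Rae, p1), (Echo, 12, 14, Rae, qa), (Echo, 24, 19, Kim, bio), (Echo, 24, 19, Kim, cs), (Echo, 24, 19, Kim, hr), (Echo, 24, 19, Kim, p1), (Echo, 24, 19, Kim, qa), (Echo, 36, 40, Jo, bio), (Echo, 36, 40, Jo, cs), (Echo, 36, 40, Jo, hr), (Echo, 36, 40, Jo, p1), (Echo, 36, 40, Jo, qa), (Echo, 37, 36, Xia, bio), (Echo, 37, 36, Xia, cs), (Echo, 37, 36, Xia, hr), (Echo, 37, 36, Xia, p1), (Echo, 37, 36, Xia, qa), (Echo, 37, 38, Eve, bio), (Echo, 37, 38, Eve, cs), (Echo, 37, 38, Eve, hr), (Echo, 37, 38, Eve, p1), (Echo, 37, 38, Eve, qa), (Nova, 13, 16, Eve, bio), (Nova, 13, 16, Eve, cs), (Nova, 13, 16, Eve, p3), (Nova, 37, 19, Ivy, bio), (Nova, 37, 19, Ivy, cs), (Nova, 37, 19, Ivy, p3)}.
Joining (Customer ⨝ Store) and Sale on region yields {(Echo, 12, 14, Rae, cs, 12, 36), (Echo, 12, 14, Rae, cs, 19, 35), (Echo, 12, 14, Rae, hr, 14, 36), (Echo, 24, 19, Kim, cs, 12, 36), (Echo, 24, 19, Kim, cs, 19, 35), (Echo, 24, 19, Kim, hr, 14, 36), (Echo, 36, 40, Jo, cs, 12, 36), (Echo, 36, 40, Jo, cs, 19, 35), (Echo, 36, 40, Jo, hr, 14, 36), (Echo, 37, 36, Xia, cs, 12, 36), (Echo, 37, 36, Xia, cs, 19, 35), (Echo, 37, 36, Xia, hr, 14, 36), (Echo, 37, 38, Eve, cs, 12, 36), (Echo, 37, 38, Eve, cs, 19, 35), (Echo, 37, 38, Eve, hr, 14, 36), (Nova, 13, 16, Eve, cs, 12, 36), (Nova, 13, 16, Eve, cs, 19, 35), (Nova, 37, 19, Ivy, cs, 12, 36), (Nova, 37, 19, Ivy, cs, 19, 35)}.
π_{cid, cname, region} gives {(14, Rae, cs), (14, Rae, hr), (16, Eve, cs), (19, Ivy, cs), (19, Kim, cs), (19, Kim, hr), (36, Xia, cs), (36, Xia, hr), (38, Eve, cs), (38, Eve, hr), (40, Jo, cs), (40, Jo, hr)} (7 duplicate(s) eliminated).
σ[cid > 16]: keep tuples satisfying cid > 16 → {(19, Ivy, cs), (19, Kim, cs), (19, Kim, hr), (36, Xia, cs), (36, Xia, hr), (38, Eve, cs), (38, Eve, hr), (40, Jo, cs), (40, Jo, hr)}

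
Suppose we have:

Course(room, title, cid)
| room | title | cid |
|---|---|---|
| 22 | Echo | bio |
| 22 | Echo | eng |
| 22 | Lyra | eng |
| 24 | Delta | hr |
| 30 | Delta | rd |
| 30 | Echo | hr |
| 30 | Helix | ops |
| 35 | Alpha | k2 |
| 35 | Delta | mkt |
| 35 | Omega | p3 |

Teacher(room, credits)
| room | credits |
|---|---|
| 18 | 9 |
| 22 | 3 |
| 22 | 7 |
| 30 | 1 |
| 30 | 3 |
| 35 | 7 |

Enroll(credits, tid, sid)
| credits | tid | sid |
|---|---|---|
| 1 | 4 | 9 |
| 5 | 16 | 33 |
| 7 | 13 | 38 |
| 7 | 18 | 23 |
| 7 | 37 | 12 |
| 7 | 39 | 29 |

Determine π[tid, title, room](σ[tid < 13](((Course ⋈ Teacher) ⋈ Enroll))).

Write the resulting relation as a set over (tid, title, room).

Course ⋈ Teacher (natural join on room): {(22, Echo, bio, 3), (22, Echo, bio, 7), (22, Echo, eng, 3), (22, Echo, eng, 7), (22, Lyra, eng, 3), (22, Lyra, eng, 7), (30, Delta, rd, 1), (30, Delta, rd, 3), (30, Echo, hr, 1), (30, Echo, hr, 3), (30, Helix, ops, 1), (30, Helix, ops, 3), (35, Alpha, k2, 7), (35, Delta, mkt, 7), (35, Omega, p3, 7)}
(Course ⋈ Teacher) ⋈ Enroll (natural join on credits): {(22, Echo, bio, 7, 13, 38), (22, Echo, bio, 7, 18, 23), (22, Echo, bio, 7, 37, 12), (22, Echo, bio, 7, 39, 29), (22, Echo, eng, 7, 13, 38), (22, Echo, eng, 7, 18, 23), (22, Echo, eng, 7, 37, 12), (22, Echo, eng, 7, 39, 29), (22, Lyra, eng, 7, 13, 38), (22, Lyra, eng, 7, 18, 23), (22, Lyra, eng, 7, 37, 12), (22, Lyra, eng, 7, 39, 29), (30, Delta, rd, 1, 4, 9), (30, Echo, hr, 1, 4, 9), (30, Helix, ops, 1, 4, 9), (35, Alpha, k2, 7, 13, 38), (35, Alpha, k2, 7, 18, 23), (35, Alpha, k2, 7, 37, 12), (35, Alpha, k2, 7, 39, 29), (35, Delta, mkt, 7, 13, 38), (35, Delta, mkt, 7, 18, 23), (35, Delta, mkt, 7, 37, 12), (35, Delta, mkt, 7, 39, 29), (35, Omega, p3, 7, 13, 38), (35, Omega, p3, 7, 18, 23), (35, Omega, p3, 7, 37, 12), (35, Omega, p3, 7, 39, 29)}
σ[tid < 13]: keep tuples satisfying tid < 13 → {(30, Delta, rd, 1, 4, 9), (30, Echo, hr, 1, 4, 9), (30, Helix, ops, 1, 4, 9)}
π_{tid, title, room} gives {(4, Delta, 30), (4, Echo, 30), (4, Helix, 30)}.

{(4, Delta, 30), (4, Echo, 30), (4, Helix, 30)}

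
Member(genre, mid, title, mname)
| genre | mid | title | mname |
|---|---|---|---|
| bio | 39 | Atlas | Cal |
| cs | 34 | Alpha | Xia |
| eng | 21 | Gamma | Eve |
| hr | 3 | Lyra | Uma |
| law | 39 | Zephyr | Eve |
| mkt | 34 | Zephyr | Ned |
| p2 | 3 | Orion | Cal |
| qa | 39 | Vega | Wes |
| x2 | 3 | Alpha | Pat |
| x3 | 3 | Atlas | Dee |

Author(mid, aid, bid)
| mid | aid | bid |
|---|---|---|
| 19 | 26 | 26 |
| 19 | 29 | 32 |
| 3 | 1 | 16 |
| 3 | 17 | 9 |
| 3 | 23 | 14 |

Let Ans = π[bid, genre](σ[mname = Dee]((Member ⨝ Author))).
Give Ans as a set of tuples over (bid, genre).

Member ⋈ Author (natural join on mid): {(hr, 3, Lyra, Uma, 1, 16), (hr, 3, Lyra, Uma, 17, 9), (hr, 3, Lyra, Uma, 23, 14), (p2, 3, Orion, Cal, 1, 16), (p2, 3, Orion, Cal, 17, 9), (p2, 3, Orion, Cal, 23, 14), (x2, 3, Alpha, Pat, 1, 16), (x2, 3, Alpha, Pat, 17, 9), (x2, 3, Alpha, Pat, 23, 14), (x3, 3, Atlas, Dee, 1, 16), (x3, 3, Atlas, Dee, 17, 9), (x3, 3, Atlas, Dee, 23, 14)}
Apply σ_{mname = Dee}; surviving tuples: {(x3, 3, Atlas, Dee, 1, 16), (x3, 3, Atlas, Dee, 17, 9), (x3, 3, Atlas, Dee, 23, 14)}
Keep only column(s) bid, genre: {(14, x3), (16, x3), (9, x3)}

{(14, x3), (16, x3), (9, x3)}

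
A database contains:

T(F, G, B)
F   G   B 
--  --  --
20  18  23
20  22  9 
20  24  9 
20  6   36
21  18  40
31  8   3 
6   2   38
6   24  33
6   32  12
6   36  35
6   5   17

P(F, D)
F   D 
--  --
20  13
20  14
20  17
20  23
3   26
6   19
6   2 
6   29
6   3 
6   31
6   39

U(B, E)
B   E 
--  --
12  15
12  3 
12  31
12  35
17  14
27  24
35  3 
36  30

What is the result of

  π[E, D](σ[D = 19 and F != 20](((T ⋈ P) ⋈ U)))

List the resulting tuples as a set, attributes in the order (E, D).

{(14, 19), (15, 19), (3, 19), (31, 19), (35, 19)}

Joining T and P on F yields {(20, 18, 23, 13), (20, 18, 23, 14), (20, 18, 23, 17), (20, 18, 23, 23), (20, 22, 9, 13), (20, 22, 9, 14), (20, 22, 9, 17), (20, 22, 9, 23), (20, 24, 9, 13), (20, 24, 9, 14), (20, 24, 9, 17), (20, 24, 9, 23), (20, 6, 36, 13), (20, 6, 36, 14), (20, 6, 36, 17), (20, 6, 36, 23), (6, 2, 38, 19), (6, 2, 38, 2), (6, 2, 38, 29), (6, 2, 38, 3), (6, 2, 38, 31), (6, 2, 38, 39), (6, 24, 33, 19), (6, 24, 33, 2), (6, 24, 33, 29), (6, 24, 33, 3), (6, 24, 33, 31), (6, 24, 33, 39), (6, 32, 12, 19), (6, 32, 12, 2), (6, 32, 12, 29), (6, 32, 12, 3), (6, 32, 12, 31), (6, 32, 12, 39), (6, 36, 35, 19), (6, 36, 35, 2), (6, 36, 35, 29), (6, 36, 35, 3), (6, 36, 35, 31), (6, 36, 35, 39), (6, 5, 17, 19), (6, 5, 17, 2), (6, 5, 17, 29), (6, 5, 17, 3), (6, 5, 17, 31), (6, 5, 17, 39)}.
Joining (T ⋈ P) and U on B yields {(20, 6, 36, 13, 30), (20, 6, 36, 14, 30), (20, 6, 36, 17, 30), (20, 6, 36, 23, 30), (6, 32, 12, 19, 15), (6, 32, 12, 19, 3), (6, 32, 12, 19, 31), (6, 32, 12, 19, 35), (6, 32, 12, 2, 15), (6, 32, 12, 2, 3), (6, 32, 12, 2, 31), (6, 32, 12, 2, 35), (6, 32, 12, 29, 15), (6, 32, 12, 29, 3), (6, 32, 12, 29, 31), (6, 32, 12, 29, 35), (6, 32, 12, 3, 15), (6, 32, 12, 3, 3), (6, 32, 12, 3, 31), (6, 32, 12, 3, 35), (6, 32, 12, 31, 15), (6, 32, 12, 31, 3), (6, 32, 12, 31, 31), (6, 32, 12, 31, 35), (6, 32, 12, 39, 15), (6, 32, 12, 39, 3), (6, 32, 12, 39, 31), (6, 32, 12, 39, 35), (6, 36, 35, 19, 3), (6, 36, 35, 2, 3), (6, 36, 35, 29, 3), (6, 36, 35, 3, 3), (6, 36, 35, 31, 3), (6, 36, 35, 39, 3), (6, 5, 17, 19, 14), (6, 5, 17, 2, 14), (6, 5, 17, 29, 14), (6, 5, 17, 3, 14), (6, 5, 17, 31, 14), (6, 5, 17, 39, 14)}.
Apply σ_{D = 19 and F != 20}; surviving tuples: {(6, 32, 12, 19, 15), (6, 32, 12, 19, 3), (6, 32, 12, 19, 31), (6, 32, 12, 19, 35), (6, 36, 35, 19, 3), (6, 5, 17, 19, 14)}
π[E, D]: project onto (E, D) (1 duplicate(s) eliminated) → {(14, 19), (15, 19), (3, 19), (31, 19), (35, 19)}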